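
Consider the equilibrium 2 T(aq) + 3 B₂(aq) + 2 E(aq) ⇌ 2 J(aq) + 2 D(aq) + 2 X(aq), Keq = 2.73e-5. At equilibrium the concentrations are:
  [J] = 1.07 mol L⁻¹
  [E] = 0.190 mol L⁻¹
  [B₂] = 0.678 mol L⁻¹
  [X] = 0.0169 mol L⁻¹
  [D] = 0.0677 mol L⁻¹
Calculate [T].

[T] = 2.21 mol L⁻¹

At equilibrium, Keq = [J]²·[D]²·[X]² / ([T]²·[B₂]³·[E]²) = 2.73e-5.
(1.07)²·(0.0677)²·(0.0169)² / (([T])²·(0.678)³·(0.190)²) = 2.73e-5
[T]² = 4.88 ⇒ [T] = 2.21 mol L⁻¹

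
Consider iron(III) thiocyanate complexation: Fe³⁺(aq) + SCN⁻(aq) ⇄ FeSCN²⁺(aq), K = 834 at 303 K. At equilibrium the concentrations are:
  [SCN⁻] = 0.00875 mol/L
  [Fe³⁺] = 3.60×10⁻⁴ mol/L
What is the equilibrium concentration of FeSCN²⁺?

At equilibrium, K = [FeSCN²⁺] / ([Fe³⁺]·[SCN⁻]) = 834.
([FeSCN²⁺]) / ((3.60×10⁻⁴)·(0.00875)) = 834
[FeSCN²⁺] = 0.00263 mol/L

[FeSCN²⁺] = 0.00263 mol/L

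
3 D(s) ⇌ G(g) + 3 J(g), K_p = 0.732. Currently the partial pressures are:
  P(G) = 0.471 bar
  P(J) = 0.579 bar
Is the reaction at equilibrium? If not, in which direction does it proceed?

(D is a pure solid — omitted from Q_p.)
Q_p = P(G)·P(J)³ = (0.471)·(0.579)³ = 0.0914
Q_p = 0.0914 < K_p = 0.732, so the forward reaction proceeds.

to the right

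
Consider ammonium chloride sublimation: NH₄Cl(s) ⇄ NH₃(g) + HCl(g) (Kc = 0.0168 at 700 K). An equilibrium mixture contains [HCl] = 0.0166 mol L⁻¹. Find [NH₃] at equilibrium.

[NH₃] = 1.01 mol L⁻¹

(NH₄Cl is a pure solid — omitted from Kc.)
At equilibrium, Kc = [NH₃]·[HCl] = 0.0168.
([NH₃])·(0.0166) = 0.0168
[NH₃] = 1.01 mol L⁻¹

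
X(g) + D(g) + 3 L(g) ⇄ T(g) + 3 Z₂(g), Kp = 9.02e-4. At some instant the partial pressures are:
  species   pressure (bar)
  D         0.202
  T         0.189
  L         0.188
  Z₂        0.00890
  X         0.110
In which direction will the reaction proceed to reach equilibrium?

at equilibrium

Qp = P(T)·P(Z₂)³ / (P(X)·P(D)·P(L)³) = (0.189)·(0.00890)³ / ((0.110)·(0.202)·(0.188)³) = 9.02e-4
Qp = 9.02e-4 = Kp, so the system is already at equilibrium.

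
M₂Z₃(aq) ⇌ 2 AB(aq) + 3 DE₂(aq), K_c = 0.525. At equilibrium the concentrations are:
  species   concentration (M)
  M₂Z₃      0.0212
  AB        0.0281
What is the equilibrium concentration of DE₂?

At equilibrium, K_c = [AB]²·[DE₂]³ / [M₂Z₃] = 0.525.
(0.0281)²·([DE₂])³ / (0.0212) = 0.525
[DE₂]³ = 14.1 ⇒ [DE₂] = 2.42 M

[DE₂] = 2.42 M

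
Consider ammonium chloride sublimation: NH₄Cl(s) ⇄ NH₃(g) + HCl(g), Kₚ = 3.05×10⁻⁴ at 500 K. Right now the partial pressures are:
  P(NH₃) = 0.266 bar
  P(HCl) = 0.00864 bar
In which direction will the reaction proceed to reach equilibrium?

(NH₄Cl is a pure solid — omitted from Qₚ.)
Qₚ = P(NH₃)·P(HCl) = (0.266)·(0.00864) = 0.00230
Qₚ = 0.00230 > Kₚ = 3.05×10⁻⁴, so the reverse reaction proceeds.

reverse (toward reactants)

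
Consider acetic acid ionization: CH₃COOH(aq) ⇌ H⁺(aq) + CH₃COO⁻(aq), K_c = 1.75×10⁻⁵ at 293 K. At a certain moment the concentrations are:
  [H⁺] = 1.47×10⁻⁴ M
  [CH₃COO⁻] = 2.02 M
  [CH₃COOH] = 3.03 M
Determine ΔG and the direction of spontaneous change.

Q_c = [H⁺]·[CH₃COO⁻] / [CH₃COOH] = (1.47×10⁻⁴)·(2.02) / (3.03) = 9.80×10⁻⁵
ΔG = RT ln(Q_c/K_c) = (8.314 J mol⁻¹ K⁻¹)(293 K) × ln(9.80×10⁻⁵/1.75×10⁻⁵)
   = (2.436 kJ/mol)(1.723) = 4.20 kJ/mol
ΔG > 0, so the forward reaction is non-spontaneous (proceeds in reverse).

ΔG = 4.20 kJ/mol; the forward reaction is non-spontaneous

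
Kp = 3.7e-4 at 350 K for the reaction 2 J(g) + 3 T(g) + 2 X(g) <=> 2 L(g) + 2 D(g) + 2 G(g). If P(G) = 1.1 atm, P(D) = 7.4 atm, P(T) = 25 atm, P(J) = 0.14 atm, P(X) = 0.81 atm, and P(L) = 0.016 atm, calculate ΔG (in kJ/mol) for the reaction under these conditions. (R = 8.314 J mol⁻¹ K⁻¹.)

ΔG = -4.30 kJ/mol

Qp = P(L)²·P(D)²·P(G)² / (P(J)²·P(T)³·P(X)²) = (0.016)²·(7.4)²·(1.1)² / ((0.14)²·(25)³·(0.81)²) = 8.44e-5
ΔG = RT ln(Qp/Kp) = (8.314 J mol⁻¹ K⁻¹)(350 K) × ln(8.44e-5/3.7e-4)
   = (2.910 kJ/mol)(-1.478) = -4.30 kJ/mol
ΔG < 0, so the forward reaction is spontaneous (proceeds forward).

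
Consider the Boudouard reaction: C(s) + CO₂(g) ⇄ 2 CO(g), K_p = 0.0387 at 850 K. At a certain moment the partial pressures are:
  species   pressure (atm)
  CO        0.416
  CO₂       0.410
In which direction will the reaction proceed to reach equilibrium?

to the left

(C is a pure solid — omitted from Q_p.)
Q_p = P(CO)² / P(CO₂) = (0.416)² / (0.410) = 0.422
Q_p = 0.422 > K_p = 0.0387, so the reverse reaction proceeds.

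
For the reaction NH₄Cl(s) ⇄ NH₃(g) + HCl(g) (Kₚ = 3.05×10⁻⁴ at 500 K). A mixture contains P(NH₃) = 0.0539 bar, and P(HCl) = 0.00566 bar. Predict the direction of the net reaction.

no net change (already at equilibrium)

(NH₄Cl is a pure solid — omitted from Qₚ.)
Qₚ = P(NH₃)·P(HCl) = (0.0539)·(0.00566) = 3.05×10⁻⁴
Qₚ = 3.05×10⁻⁴ = Kₚ, so the system is already at equilibrium.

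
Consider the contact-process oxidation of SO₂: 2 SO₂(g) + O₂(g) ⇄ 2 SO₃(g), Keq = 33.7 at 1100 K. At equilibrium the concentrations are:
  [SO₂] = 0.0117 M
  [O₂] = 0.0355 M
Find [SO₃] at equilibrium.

At equilibrium, Keq = [SO₃]² / ([SO₂]²·[O₂]) = 33.7.
([SO₃])² / ((0.0117)²·(0.0355)) = 33.7
[SO₃]² = 1.64×10⁻⁴ ⇒ [SO₃] = 0.0128 M

[SO₃] = 0.0128 M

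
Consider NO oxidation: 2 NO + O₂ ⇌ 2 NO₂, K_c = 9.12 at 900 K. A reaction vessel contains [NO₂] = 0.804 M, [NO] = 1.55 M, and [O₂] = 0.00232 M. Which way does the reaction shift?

Q_c = [NO₂]² / ([NO]²·[O₂]) = (0.804)² / ((1.55)²·(0.00232)) = 116
Q_c = 116 > K_c = 9.12, so the reverse reaction proceeds.

toward reactants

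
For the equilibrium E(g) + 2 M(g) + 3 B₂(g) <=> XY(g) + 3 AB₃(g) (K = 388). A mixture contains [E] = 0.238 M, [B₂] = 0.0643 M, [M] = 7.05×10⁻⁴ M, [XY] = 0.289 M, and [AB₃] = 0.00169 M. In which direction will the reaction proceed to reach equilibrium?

toward products

Q = [XY]·[AB₃]³ / ([E]·[M]²·[B₂]³) = (0.289)·(0.00169)³ / ((0.238)·(7.05×10⁻⁴)²·(0.0643)³) = 44.4
Q = 44.4 < K = 388, so the forward reaction proceeds.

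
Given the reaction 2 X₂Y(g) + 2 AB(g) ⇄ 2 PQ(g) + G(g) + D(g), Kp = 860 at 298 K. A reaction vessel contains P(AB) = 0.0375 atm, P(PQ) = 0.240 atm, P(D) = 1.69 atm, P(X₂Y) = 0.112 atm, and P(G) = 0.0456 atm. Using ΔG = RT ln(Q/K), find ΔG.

Qp = P(PQ)²·P(G)·P(D) / (P(X₂Y)²·P(AB)²) = (0.240)²·(0.0456)·(1.69) / ((0.112)²·(0.0375)²) = 252
ΔG = RT ln(Qp/Kp) = (8.314 J mol⁻¹ K⁻¹)(298 K) × ln(252/860)
   = (2.478 kJ/mol)(-1.228) = -3.04 kJ/mol
ΔG < 0, so the forward reaction is spontaneous (proceeds forward).

ΔG = -3.04 kJ/mol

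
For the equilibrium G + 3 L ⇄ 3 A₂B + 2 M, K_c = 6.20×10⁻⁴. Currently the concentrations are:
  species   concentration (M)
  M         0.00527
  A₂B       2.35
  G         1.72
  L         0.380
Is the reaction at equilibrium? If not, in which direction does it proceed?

reverse (toward reactants)

Q_c = [A₂B]³·[M]² / ([G]·[L]³) = (2.35)³·(0.00527)² / ((1.72)·(0.380)³) = 0.00382
Q_c = 0.00382 > K_c = 6.20×10⁻⁴, so the reverse reaction proceeds.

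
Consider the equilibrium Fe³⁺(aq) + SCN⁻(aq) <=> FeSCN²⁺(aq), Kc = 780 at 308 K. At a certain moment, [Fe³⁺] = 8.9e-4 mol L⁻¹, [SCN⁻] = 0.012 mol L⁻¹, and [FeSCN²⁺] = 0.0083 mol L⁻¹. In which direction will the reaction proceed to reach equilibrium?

Qc = [FeSCN²⁺] / ([Fe³⁺]·[SCN⁻]) = (0.0083) / ((8.9e-4)·(0.012)) = 780
Qc = 780 = Kc, so the system is already at equilibrium.

neither direction; the system is at equilibrium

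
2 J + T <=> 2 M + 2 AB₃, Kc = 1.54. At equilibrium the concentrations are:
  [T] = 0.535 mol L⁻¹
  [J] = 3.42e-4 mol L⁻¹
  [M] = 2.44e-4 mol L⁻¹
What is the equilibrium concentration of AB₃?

[AB₃] = 1.27 mol L⁻¹

At equilibrium, Kc = [M]²·[AB₃]² / ([J]²·[T]) = 1.54.
(2.44e-4)²·([AB₃])² / ((3.42e-4)²·(0.535)) = 1.54
[AB₃]² = 1.62 ⇒ [AB₃] = 1.27 mol L⁻¹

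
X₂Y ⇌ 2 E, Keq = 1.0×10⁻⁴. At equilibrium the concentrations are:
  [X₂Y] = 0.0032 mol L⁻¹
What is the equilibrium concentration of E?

[E] = 5.7×10⁻⁴ mol L⁻¹

At equilibrium, Keq = [E]² / [X₂Y] = 1.0×10⁻⁴.
([E])² / (0.0032) = 1.0×10⁻⁴
[E]² = 3.20×10⁻⁷ ⇒ [E] = 5.7×10⁻⁴ mol L⁻¹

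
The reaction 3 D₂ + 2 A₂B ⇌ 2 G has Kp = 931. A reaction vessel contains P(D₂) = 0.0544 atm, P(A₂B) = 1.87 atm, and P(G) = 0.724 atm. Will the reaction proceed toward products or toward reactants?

at equilibrium

Qp = P(G)² / (P(D₂)³·P(A₂B)²) = (0.724)² / ((0.0544)³·(1.87)²) = 931
Qp = 931 = Kp, so the system is already at equilibrium.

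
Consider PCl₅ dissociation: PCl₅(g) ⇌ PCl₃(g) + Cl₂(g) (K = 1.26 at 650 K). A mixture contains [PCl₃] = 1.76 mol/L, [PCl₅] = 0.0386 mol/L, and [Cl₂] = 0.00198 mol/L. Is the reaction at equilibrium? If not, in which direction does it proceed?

Q = [PCl₃]·[Cl₂] / [PCl₅] = (1.76)·(0.00198) / (0.0386) = 0.0903
Q = 0.0903 < K = 1.26, so the forward reaction proceeds.

in the forward direction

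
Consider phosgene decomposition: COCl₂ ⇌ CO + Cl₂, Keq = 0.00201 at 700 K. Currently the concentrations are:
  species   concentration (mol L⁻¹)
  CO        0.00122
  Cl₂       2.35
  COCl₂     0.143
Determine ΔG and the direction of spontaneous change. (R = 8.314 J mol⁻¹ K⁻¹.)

Q = [CO]·[Cl₂] / [COCl₂] = (0.00122)·(2.35) / (0.143) = 0.0200
ΔG = RT ln(Q/Keq) = (8.314 J mol⁻¹ K⁻¹)(700 K) × ln(0.0200/0.00201)
   = (5.820 kJ/mol)(2.298) = 13.4 kJ/mol
ΔG > 0, so the forward reaction is non-spontaneous (proceeds in reverse).

ΔG = 13.4 kJ/mol; the forward reaction is non-spontaneous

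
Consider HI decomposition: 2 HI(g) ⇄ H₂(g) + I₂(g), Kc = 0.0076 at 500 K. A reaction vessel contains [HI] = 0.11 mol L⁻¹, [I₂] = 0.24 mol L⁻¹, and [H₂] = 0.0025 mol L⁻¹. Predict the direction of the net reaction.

Qc = [H₂]·[I₂] / [HI]² = (0.0025)·(0.24) / (0.11)² = 0.050
Qc = 0.050 > Kc = 0.0076, so the reverse reaction proceeds.

in the reverse direction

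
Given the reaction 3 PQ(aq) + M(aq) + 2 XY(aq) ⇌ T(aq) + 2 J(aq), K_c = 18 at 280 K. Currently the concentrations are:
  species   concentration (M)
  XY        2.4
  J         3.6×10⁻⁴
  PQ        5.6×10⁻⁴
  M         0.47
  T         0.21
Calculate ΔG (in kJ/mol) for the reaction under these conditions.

ΔG = 2.69 kJ/mol

Q_c = [T]·[J]² / ([PQ]³·[M]·[XY]²) = (0.21)·(3.6×10⁻⁴)² / ((5.6×10⁻⁴)³·(0.47)·(2.4)²) = 57.2
ΔG = RT ln(Q_c/K_c) = (8.314 J mol⁻¹ K⁻¹)(280 K) × ln(57.2/18)
   = (2.328 kJ/mol)(1.156) = 2.69 kJ/mol
ΔG > 0, so the forward reaction is non-spontaneous (proceeds in reverse).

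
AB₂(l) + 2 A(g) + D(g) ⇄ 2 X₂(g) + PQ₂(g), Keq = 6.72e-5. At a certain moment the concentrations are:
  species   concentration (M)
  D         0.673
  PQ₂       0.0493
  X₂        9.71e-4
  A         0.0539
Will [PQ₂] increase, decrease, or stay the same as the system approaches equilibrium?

(AB₂ is a pure liquid — omitted from Q.)
Q = [X₂]²·[PQ₂] / ([A]²·[D]) = (9.71e-4)²·(0.0493) / ((0.0539)²·(0.673)) = 2.38e-5
Q = 2.38e-5 < Keq = 6.72e-5: net forward reaction.
PQ₂ is a product, so it increases.

increase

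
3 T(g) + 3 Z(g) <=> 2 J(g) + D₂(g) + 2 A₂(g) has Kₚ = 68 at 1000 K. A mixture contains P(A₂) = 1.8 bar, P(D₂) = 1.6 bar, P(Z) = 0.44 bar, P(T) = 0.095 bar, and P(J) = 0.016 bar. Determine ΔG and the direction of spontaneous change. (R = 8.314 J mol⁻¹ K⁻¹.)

Qₚ = P(J)²·P(D₂)·P(A₂)² / (P(T)³·P(Z)³) = (0.016)²·(1.6)·(1.8)² / ((0.095)³·(0.44)³) = 18.2
ΔG = RT ln(Qₚ/Kₚ) = (8.314 J mol⁻¹ K⁻¹)(1000 K) × ln(18.2/68)
   = (8.314 kJ/mol)(-1.318) = -11.0 kJ/mol
ΔG < 0, so the forward reaction is spontaneous (proceeds forward).

ΔG = -11.0 kJ/mol; the forward reaction is spontaneous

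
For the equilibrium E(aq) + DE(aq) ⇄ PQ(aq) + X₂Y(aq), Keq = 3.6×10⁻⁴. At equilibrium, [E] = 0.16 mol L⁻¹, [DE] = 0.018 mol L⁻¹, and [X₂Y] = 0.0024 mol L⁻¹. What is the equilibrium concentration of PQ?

At equilibrium, Keq = [PQ]·[X₂Y] / ([E]·[DE]) = 3.6×10⁻⁴.
([PQ])·(0.0024) / ((0.16)·(0.018)) = 3.6×10⁻⁴
[PQ] = 4.32×10⁻⁴ = 4.3×10⁻⁴ mol L⁻¹

[PQ] = 4.3×10⁻⁴ mol L⁻¹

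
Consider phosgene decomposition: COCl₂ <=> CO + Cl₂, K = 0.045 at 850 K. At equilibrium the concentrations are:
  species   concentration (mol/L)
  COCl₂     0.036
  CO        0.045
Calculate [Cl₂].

[Cl₂] = 0.036 mol/L

At equilibrium, K = [CO]·[Cl₂] / [COCl₂] = 0.045.
(0.045)·([Cl₂]) / (0.036) = 0.045
[Cl₂] = 0.0360 = 0.036 mol/L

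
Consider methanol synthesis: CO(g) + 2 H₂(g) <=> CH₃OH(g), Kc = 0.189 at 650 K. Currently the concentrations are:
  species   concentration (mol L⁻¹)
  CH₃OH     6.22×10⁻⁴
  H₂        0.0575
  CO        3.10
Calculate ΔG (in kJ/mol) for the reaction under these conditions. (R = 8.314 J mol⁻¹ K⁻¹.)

ΔG = -6.14 kJ/mol

Qc = [CH₃OH] / ([CO]·[H₂]²) = (6.22×10⁻⁴) / ((3.10)·(0.0575)²) = 0.0607
ΔG = RT ln(Qc/Kc) = (8.314 J mol⁻¹ K⁻¹)(650 K) × ln(0.0607/0.189)
   = (5.404 kJ/mol)(-1.136) = -6.14 kJ/mol
ΔG < 0, so the forward reaction is spontaneous (proceeds forward).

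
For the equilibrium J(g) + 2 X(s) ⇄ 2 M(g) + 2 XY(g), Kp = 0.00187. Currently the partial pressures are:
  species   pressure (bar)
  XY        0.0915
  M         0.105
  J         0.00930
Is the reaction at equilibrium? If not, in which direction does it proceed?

(X is a pure solid — omitted from Qp.)
Qp = P(M)²·P(XY)² / P(J) = (0.105)²·(0.0915)² / (0.00930) = 0.00993
Qp = 0.00993 > Kp = 0.00187, so the reverse reaction proceeds.

toward reactants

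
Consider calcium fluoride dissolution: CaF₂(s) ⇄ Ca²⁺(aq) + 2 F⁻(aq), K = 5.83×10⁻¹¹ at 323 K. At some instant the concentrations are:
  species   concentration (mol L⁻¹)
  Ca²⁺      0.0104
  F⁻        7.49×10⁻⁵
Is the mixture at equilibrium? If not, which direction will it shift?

(CaF₂ is a pure solid — omitted from Q.)
Q = [Ca²⁺]·[F⁻]² = (0.0104)·(7.49×10⁻⁵)² = 5.83×10⁻¹¹
Q = 5.83×10⁻¹¹ = K; the system is at equilibrium.

yes, at equilibrium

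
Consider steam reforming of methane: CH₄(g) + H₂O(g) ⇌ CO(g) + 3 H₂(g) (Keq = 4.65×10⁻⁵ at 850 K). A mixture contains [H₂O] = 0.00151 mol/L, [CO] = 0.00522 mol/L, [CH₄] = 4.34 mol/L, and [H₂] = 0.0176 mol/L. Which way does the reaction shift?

forward (toward products)

Q = [CO]·[H₂]³ / ([CH₄]·[H₂O]) = (0.00522)·(0.0176)³ / ((4.34)·(0.00151)) = 4.34×10⁻⁶
Q = 4.34×10⁻⁶ < Keq = 4.65×10⁻⁵, so the forward reaction proceeds.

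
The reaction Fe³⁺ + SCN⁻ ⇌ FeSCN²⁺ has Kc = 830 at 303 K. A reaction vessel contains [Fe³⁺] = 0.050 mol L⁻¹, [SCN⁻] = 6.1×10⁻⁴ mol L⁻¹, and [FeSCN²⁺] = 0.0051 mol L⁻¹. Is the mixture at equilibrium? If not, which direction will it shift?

no; Q < K, reaction proceeds forward

Qc = [FeSCN²⁺] / ([Fe³⁺]·[SCN⁻]) = (0.0051) / ((0.050)·(6.1×10⁻⁴)) = 170
Qc = 170 < Kc = 830: net forward reaction.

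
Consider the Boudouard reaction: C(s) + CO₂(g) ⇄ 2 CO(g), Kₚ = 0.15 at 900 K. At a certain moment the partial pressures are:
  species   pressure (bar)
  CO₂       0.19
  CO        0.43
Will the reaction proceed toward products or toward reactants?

toward reactants

(C is a pure solid — omitted from Qₚ.)
Qₚ = P(CO)² / P(CO₂) = (0.43)² / (0.19) = 0.97
Qₚ = 0.97 > Kₚ = 0.15, so the reverse reaction proceeds.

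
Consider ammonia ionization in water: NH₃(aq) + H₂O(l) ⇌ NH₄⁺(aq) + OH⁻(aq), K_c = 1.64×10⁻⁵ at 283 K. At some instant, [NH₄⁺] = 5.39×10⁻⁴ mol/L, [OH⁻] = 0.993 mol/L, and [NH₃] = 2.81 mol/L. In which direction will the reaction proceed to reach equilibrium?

reverse (toward reactants)

(H₂O is a pure liquid — omitted from Q_c.)
Q_c = [NH₄⁺]·[OH⁻] / [NH₃] = (5.39×10⁻⁴)·(0.993) / (2.81) = 1.90×10⁻⁴
Q_c = 1.90×10⁻⁴ > K_c = 1.64×10⁻⁵, so the reverse reaction proceeds.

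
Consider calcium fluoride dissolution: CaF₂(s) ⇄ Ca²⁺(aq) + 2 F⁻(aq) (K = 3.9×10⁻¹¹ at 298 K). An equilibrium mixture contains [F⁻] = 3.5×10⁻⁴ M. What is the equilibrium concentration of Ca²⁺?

[Ca²⁺] = 3.2×10⁻⁴ M

(CaF₂ is a pure solid — omitted from K.)
At equilibrium, K = [Ca²⁺]·[F⁻]² = 3.9×10⁻¹¹.
([Ca²⁺])·(3.5×10⁻⁴)² = 3.9×10⁻¹¹
[Ca²⁺] = 3.18×10⁻⁴ = 3.2×10⁻⁴ M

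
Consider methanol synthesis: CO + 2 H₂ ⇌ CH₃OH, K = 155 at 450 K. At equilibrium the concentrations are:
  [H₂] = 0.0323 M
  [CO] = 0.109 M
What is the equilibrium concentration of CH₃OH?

[CH₃OH] = 0.0176 M

At equilibrium, K = [CH₃OH] / ([CO]·[H₂]²) = 155.
([CH₃OH]) / ((0.109)·(0.0323)²) = 155
[CH₃OH] = 0.0176 M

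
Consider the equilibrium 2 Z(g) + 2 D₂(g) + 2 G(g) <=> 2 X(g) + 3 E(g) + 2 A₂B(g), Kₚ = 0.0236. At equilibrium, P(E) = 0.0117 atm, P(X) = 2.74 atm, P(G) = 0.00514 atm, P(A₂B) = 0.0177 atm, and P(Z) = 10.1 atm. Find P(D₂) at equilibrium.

At equilibrium, Kₚ = P(X)²·P(E)³·P(A₂B)² / (P(Z)²·P(D₂)²·P(G)²) = 0.0236.
(2.74)²·(0.0117)³·(0.0177)² / ((10.1)²·(P(D₂))²·(0.00514)²) = 0.0236
P(D₂)² = 5.92×10⁻⁵ ⇒ P(D₂) = 0.00770 atm

P(D₂) = 0.00770 atm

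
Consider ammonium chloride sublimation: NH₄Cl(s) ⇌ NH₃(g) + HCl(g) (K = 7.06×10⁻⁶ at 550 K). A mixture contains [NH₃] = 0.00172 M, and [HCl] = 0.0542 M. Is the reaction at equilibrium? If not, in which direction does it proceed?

toward reactants

(NH₄Cl is a pure solid — omitted from Q.)
Q = [NH₃]·[HCl] = (0.00172)·(0.0542) = 9.32×10⁻⁵
Q = 9.32×10⁻⁵ > K = 7.06×10⁻⁶, so the reverse reaction proceeds.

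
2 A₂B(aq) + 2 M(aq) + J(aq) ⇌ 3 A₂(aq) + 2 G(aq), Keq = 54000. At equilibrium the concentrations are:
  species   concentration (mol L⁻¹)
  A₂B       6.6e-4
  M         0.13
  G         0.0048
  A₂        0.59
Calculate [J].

At equilibrium, Keq = [A₂]³·[G]² / ([A₂B]²·[M]²·[J]) = 54000.
(0.59)³·(0.0048)² / ((6.6e-4)²·(0.13)²·([J])) = 54000
[J] = 0.0119 = 0.012 mol L⁻¹

[J] = 0.012 mol L⁻¹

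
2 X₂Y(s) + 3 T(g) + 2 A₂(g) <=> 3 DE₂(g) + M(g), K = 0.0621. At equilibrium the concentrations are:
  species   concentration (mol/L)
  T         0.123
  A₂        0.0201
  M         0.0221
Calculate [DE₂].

(X₂Y is a pure solid — omitted from K.)
At equilibrium, K = [DE₂]³·[M] / ([T]³·[A₂]²) = 0.0621.
([DE₂])³·(0.0221) / ((0.123)³·(0.0201)²) = 0.0621
[DE₂]³ = 2.11×10⁻⁶ ⇒ [DE₂] = 0.0128 mol/L

[DE₂] = 0.0128 mol/L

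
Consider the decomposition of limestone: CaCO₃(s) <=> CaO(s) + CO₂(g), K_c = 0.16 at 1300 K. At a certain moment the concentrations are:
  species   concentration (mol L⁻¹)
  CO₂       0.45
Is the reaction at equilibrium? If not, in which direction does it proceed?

in the reverse direction

(CaCO₃, CaO are pure solids — omitted from Q_c.)
Q_c = [CO₂] = 0.45
Q_c = 0.45 > K_c = 0.16, so the reverse reaction proceeds.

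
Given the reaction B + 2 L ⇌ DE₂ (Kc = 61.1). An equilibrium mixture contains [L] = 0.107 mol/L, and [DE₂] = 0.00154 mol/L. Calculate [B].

At equilibrium, Kc = [DE₂] / ([B]·[L]²) = 61.1.
(0.00154) / (([B])·(0.107)²) = 61.1
[B] = 0.00220 mol/L

[B] = 0.00220 mol/L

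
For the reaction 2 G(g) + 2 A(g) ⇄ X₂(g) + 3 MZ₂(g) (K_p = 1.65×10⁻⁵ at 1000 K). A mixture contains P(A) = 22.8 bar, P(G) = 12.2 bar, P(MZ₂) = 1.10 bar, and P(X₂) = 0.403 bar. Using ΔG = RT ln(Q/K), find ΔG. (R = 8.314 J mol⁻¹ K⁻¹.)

ΔG = -7.21 kJ/mol

Q_p = P(X₂)·P(MZ₂)³ / (P(G)²·P(A)²) = (0.403)·(1.10)³ / ((12.2)²·(22.8)²) = 6.93×10⁻⁶
ΔG = RT ln(Q_p/K_p) = (8.314 J mol⁻¹ K⁻¹)(1000 K) × ln(6.93×10⁻⁶/1.65×10⁻⁵)
   = (8.314 kJ/mol)(-0.8675) = -7.21 kJ/mol
ΔG < 0, so the forward reaction is spontaneous (proceeds forward).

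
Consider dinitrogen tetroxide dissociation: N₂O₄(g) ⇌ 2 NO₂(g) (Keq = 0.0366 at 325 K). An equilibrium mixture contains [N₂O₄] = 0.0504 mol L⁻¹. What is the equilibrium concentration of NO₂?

At equilibrium, Keq = [NO₂]² / [N₂O₄] = 0.0366.
([NO₂])² / (0.0504) = 0.0366
[NO₂]² = 0.00184 ⇒ [NO₂] = 0.0429 mol L⁻¹

[NO₂] = 0.0429 mol L⁻¹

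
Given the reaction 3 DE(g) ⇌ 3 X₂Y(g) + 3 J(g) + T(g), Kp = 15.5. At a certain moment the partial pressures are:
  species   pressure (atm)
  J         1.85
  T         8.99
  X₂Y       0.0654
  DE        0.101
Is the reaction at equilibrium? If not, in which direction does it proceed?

Qp = P(X₂Y)³·P(J)³·P(T) / P(DE)³ = (0.0654)³·(1.85)³·(8.99) / (0.101)³ = 15.5
Qp = 15.5 = Kp, so the system is already at equilibrium.

neither direction; the system is at equilibrium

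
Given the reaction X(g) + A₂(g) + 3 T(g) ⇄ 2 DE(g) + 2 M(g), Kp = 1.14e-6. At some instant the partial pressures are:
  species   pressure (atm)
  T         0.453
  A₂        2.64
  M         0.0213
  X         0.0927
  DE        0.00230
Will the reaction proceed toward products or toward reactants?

to the right

Qp = P(DE)²·P(M)² / (P(X)·P(A₂)·P(T)³) = (0.00230)²·(0.0213)² / ((0.0927)·(2.64)·(0.453)³) = 1.05e-7
Qp = 1.05e-7 < Kp = 1.14e-6, so the forward reaction proceeds.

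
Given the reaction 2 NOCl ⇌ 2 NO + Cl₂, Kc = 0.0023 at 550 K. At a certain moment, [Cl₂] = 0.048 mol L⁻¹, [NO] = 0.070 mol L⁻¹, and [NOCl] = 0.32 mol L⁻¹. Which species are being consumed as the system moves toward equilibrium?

none (at equilibrium)

Qc = [NO]²·[Cl₂] / [NOCl]² = (0.070)²·(0.048) / (0.32)² = 0.0023
Qc = 0.0023 = Kc; the system is at equilibrium.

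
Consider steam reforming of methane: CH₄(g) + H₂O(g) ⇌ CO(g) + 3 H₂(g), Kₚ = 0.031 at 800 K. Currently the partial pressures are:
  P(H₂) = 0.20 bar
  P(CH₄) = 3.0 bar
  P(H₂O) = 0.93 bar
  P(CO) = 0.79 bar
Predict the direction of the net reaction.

toward products

Qₚ = P(CO)·P(H₂)³ / (P(CH₄)·P(H₂O)) = (0.79)·(0.20)³ / ((3.0)·(0.93)) = 0.0023
Qₚ = 0.0023 < Kₚ = 0.031, so the forward reaction proceeds.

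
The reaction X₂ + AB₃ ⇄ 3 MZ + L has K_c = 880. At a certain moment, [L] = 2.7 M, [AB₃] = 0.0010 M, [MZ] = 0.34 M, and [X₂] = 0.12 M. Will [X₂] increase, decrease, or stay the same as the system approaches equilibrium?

stay the same

Q_c = [MZ]³·[L] / ([X₂]·[AB₃]) = (0.34)³·(2.7) / ((0.12)·(0.0010)) = 880
Q_c = 880 = K_c; the system is at equilibrium.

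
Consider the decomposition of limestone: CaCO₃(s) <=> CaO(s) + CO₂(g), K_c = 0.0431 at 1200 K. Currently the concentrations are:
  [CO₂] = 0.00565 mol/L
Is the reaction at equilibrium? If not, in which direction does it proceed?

(CaCO₃, CaO are pure solids — omitted from Q_c.)
Q_c = [CO₂] = 0.00565
Q_c = 0.00565 < K_c = 0.0431, so the forward reaction proceeds.

in the forward direction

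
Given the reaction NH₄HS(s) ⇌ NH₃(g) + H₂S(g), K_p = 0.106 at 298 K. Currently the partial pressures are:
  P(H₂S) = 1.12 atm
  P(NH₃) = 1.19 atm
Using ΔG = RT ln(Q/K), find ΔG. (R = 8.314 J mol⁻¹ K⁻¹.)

ΔG = 6.27 kJ/mol

(NH₄HS is a pure solid — omitted from Q_p.)
Q_p = P(NH₃)·P(H₂S) = (1.19)·(1.12) = 1.33
ΔG = RT ln(Q_p/K_p) = (8.314 J mol⁻¹ K⁻¹)(298 K) × ln(1.33/0.106)
   = (2.478 kJ/mol)(2.529) = 6.27 kJ/mol
ΔG > 0, so the forward reaction is non-spontaneous (proceeds in reverse).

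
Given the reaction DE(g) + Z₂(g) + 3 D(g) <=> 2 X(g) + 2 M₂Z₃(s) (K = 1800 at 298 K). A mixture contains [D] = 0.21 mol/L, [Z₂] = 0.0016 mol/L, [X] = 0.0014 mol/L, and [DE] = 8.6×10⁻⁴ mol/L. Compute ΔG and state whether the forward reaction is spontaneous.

(M₂Z₃ is a pure solid — omitted from Q.)
Q = [X]² / ([DE]·[Z₂]·[D]³) = (0.0014)² / ((8.6×10⁻⁴)·(0.0016)·(0.21)³) = 154
ΔG = RT ln(Q/K) = (8.314 J mol⁻¹ K⁻¹)(298 K) × ln(154/1800)
   = (2.478 kJ/mol)(-2.459) = -6.09 kJ/mol
ΔG < 0, so the forward reaction is spontaneous (proceeds forward).

ΔG = -6.09 kJ/mol; the forward reaction is spontaneous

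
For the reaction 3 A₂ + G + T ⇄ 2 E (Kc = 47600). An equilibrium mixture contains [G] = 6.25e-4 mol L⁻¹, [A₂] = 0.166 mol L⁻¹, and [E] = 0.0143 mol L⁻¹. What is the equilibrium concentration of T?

At equilibrium, Kc = [E]² / ([A₂]³·[G]·[T]) = 47600.
(0.0143)² / ((0.166)³·(6.25e-4)·([T])) = 47600
[T] = 0.00150 mol L⁻¹

[T] = 0.00150 mol L⁻¹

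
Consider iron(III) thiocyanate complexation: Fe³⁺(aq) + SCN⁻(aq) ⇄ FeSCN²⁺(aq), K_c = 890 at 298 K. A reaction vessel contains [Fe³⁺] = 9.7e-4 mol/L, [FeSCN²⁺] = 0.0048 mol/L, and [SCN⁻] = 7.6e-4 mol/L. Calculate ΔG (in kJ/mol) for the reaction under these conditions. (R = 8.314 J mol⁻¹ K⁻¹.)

ΔG = 4.93 kJ/mol

Q_c = [FeSCN²⁺] / ([Fe³⁺]·[SCN⁻]) = (0.0048) / ((9.7e-4)·(7.6e-4)) = 6510
ΔG = RT ln(Q_c/K_c) = (8.314 J mol⁻¹ K⁻¹)(298 K) × ln(6510/890)
   = (2.478 kJ/mol)(1.990) = 4.93 kJ/mol
ΔG > 0, so the forward reaction is non-spontaneous (proceeds in reverse).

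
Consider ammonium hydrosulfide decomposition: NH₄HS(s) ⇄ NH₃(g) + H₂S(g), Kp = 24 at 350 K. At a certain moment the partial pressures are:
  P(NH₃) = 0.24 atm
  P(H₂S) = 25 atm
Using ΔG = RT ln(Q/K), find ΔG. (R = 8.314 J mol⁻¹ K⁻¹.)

(NH₄HS is a pure solid — omitted from Qp.)
Qp = P(NH₃)·P(H₂S) = (0.24)·(25) = 6.00
ΔG = RT ln(Qp/Kp) = (8.314 J mol⁻¹ K⁻¹)(350 K) × ln(6.00/24)
   = (2.910 kJ/mol)(-1.386) = -4.03 kJ/mol
ΔG < 0, so the forward reaction is spontaneous (proceeds forward).

ΔG = -4.03 kJ/mol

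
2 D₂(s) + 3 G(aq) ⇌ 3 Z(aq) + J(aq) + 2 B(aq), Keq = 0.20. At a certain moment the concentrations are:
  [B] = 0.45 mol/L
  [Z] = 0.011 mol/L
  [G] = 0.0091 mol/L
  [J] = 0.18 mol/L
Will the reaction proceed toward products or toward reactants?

(D₂ is a pure solid — omitted from Q.)
Q = [Z]³·[J]·[B]² / [G]³ = (0.011)³·(0.18)·(0.45)² / (0.0091)³ = 0.064
Q = 0.064 < Keq = 0.20, so the forward reaction proceeds.

to the right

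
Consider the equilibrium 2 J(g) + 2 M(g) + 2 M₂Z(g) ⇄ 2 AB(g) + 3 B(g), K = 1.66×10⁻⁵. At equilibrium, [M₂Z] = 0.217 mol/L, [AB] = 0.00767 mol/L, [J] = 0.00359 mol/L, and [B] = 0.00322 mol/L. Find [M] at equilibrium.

[M] = 0.442 mol/L

At equilibrium, K = [AB]²·[B]³ / ([J]²·[M]²·[M₂Z]²) = 1.66×10⁻⁵.
(0.00767)²·(0.00322)³ / ((0.00359)²·([M])²·(0.217)²) = 1.66×10⁻⁵
[M]² = 0.195 ⇒ [M] = 0.442 mol/L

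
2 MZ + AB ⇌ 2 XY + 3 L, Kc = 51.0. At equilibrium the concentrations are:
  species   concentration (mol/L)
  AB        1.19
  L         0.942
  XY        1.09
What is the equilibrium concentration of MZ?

[MZ] = 0.128 mol/L

At equilibrium, Kc = [XY]²·[L]³ / ([MZ]²·[AB]) = 51.0.
(1.09)²·(0.942)³ / (([MZ])²·(1.19)) = 51.0
[MZ]² = 0.0164 ⇒ [MZ] = 0.128 mol/L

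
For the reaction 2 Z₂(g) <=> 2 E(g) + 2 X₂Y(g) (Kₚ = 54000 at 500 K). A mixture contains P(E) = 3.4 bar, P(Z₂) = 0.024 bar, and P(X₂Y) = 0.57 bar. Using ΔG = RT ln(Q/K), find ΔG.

ΔG = -8.79 kJ/mol

Qₚ = P(E)²·P(X₂Y)² / P(Z₂)² = (3.4)²·(0.57)² / (0.024)² = 6520
ΔG = RT ln(Qₚ/Kₚ) = (8.314 J mol⁻¹ K⁻¹)(500 K) × ln(6520/54000)
   = (4.157 kJ/mol)(-2.114) = -8.79 kJ/mol
ΔG < 0, so the forward reaction is spontaneous (proceeds forward).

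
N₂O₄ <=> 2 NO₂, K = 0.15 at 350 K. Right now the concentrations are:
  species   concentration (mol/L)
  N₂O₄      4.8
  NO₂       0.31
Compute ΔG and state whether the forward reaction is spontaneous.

Q = [NO₂]² / [N₂O₄] = (0.31)² / (4.8) = 0.0200
ΔG = RT ln(Q/K) = (8.314 J mol⁻¹ K⁻¹)(350 K) × ln(0.0200/0.15)
   = (2.910 kJ/mol)(-2.015) = -5.86 kJ/mol
ΔG < 0, so the forward reaction is spontaneous (proceeds forward).

ΔG = -5.86 kJ/mol; the forward reaction is spontaneous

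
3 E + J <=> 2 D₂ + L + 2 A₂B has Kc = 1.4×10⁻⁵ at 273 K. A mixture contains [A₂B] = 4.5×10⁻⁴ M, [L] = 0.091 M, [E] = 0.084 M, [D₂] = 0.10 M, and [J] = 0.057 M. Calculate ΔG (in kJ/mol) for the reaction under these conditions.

Qc = [D₂]²·[L]·[A₂B]² / ([E]³·[J]) = (0.10)²·(0.091)·(4.5×10⁻⁴)² / ((0.084)³·(0.057)) = 5.45×10⁻⁶
ΔG = RT ln(Qc/Kc) = (8.314 J mol⁻¹ K⁻¹)(273 K) × ln(5.45×10⁻⁶/1.4×10⁻⁵)
   = (2.270 kJ/mol)(-0.9434) = -2.14 kJ/mol
ΔG < 0, so the forward reaction is spontaneous (proceeds forward).

ΔG = -2.14 kJ/mol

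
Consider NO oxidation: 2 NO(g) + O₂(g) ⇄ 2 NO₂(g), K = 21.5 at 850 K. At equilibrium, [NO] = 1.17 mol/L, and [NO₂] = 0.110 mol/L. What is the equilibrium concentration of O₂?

At equilibrium, K = [NO₂]² / ([NO]²·[O₂]) = 21.5.
(0.110)² / ((1.17)²·([O₂])) = 21.5
[O₂] = 4.11e-4 mol/L

[O₂] = 4.11e-4 mol/L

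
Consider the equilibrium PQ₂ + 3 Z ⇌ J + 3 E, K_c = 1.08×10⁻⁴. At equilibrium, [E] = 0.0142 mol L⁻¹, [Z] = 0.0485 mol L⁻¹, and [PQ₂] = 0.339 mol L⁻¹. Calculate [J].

[J] = 0.00146 mol L⁻¹

At equilibrium, K_c = [J]·[E]³ / ([PQ₂]·[Z]³) = 1.08×10⁻⁴.
([J])·(0.0142)³ / ((0.339)·(0.0485)³) = 1.08×10⁻⁴
[J] = 0.00146 mol L⁻¹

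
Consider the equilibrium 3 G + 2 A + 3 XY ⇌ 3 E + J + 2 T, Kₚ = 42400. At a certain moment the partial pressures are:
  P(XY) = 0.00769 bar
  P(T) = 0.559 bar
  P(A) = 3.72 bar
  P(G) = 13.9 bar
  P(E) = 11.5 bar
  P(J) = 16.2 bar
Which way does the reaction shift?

Qₚ = P(E)³·P(J)·P(T)² / (P(G)³·P(A)²·P(XY)³) = (11.5)³·(16.2)·(0.559)² / ((13.9)³·(3.72)²·(0.00769)³) = 4.56×10⁵
Qₚ = 4.56×10⁵ > Kₚ = 42400, so the reverse reaction proceeds.

toward reactants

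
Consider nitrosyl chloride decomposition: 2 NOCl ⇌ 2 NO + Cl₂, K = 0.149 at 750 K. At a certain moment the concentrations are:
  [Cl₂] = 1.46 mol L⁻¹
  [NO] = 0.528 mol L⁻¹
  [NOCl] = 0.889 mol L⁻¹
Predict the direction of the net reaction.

reverse (toward reactants)

Q = [NO]²·[Cl₂] / [NOCl]² = (0.528)²·(1.46) / (0.889)² = 0.515
Q = 0.515 > K = 0.149, so the reverse reaction proceeds.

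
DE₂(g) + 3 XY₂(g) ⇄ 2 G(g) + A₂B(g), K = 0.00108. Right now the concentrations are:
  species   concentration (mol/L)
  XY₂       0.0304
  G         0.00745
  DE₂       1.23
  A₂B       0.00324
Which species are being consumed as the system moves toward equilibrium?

Q = [G]²·[A₂B] / ([DE₂]·[XY₂]³) = (0.00745)²·(0.00324) / ((1.23)·(0.0304)³) = 0.00520
Q = 0.00520 > K = 0.00108: net reverse reaction.

G, A₂B (products)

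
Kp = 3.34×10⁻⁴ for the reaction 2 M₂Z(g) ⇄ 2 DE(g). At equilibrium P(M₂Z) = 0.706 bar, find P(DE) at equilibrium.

P(DE) = 0.0129 bar

At equilibrium, Kp = P(DE)² / P(M₂Z)² = 3.34×10⁻⁴.
(P(DE))² / (0.706)² = 3.34×10⁻⁴
P(DE)² = 1.66×10⁻⁴ ⇒ P(DE) = 0.0129 bar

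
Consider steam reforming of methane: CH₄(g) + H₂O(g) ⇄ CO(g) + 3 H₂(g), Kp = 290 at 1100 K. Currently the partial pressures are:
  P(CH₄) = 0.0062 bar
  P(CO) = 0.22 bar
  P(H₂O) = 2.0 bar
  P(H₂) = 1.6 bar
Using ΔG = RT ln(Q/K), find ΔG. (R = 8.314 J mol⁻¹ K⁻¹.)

ΔG = -12.7 kJ/mol

Qp = P(CO)·P(H₂)³ / (P(CH₄)·P(H₂O)) = (0.22)·(1.6)³ / ((0.0062)·(2.0)) = 72.7
ΔG = RT ln(Qp/Kp) = (8.314 J mol⁻¹ K⁻¹)(1100 K) × ln(72.7/290)
   = (9.145 kJ/mol)(-1.384) = -12.7 kJ/mol
ΔG < 0, so the forward reaction is spontaneous (proceeds forward).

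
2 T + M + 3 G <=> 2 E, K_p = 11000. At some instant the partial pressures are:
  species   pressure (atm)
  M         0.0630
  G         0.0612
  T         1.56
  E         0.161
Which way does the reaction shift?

Q_p = P(E)² / (P(T)²·P(M)·P(G)³) = (0.161)² / ((1.56)²·(0.0630)·(0.0612)³) = 738
Q_p = 738 < K_p = 11000, so the forward reaction proceeds.

in the forward direction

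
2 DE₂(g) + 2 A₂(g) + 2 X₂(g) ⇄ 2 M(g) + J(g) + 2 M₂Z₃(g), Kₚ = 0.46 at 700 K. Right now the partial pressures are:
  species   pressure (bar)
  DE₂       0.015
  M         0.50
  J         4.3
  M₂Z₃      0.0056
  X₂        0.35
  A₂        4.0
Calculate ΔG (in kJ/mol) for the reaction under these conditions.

ΔG = -10.4 kJ/mol

Qₚ = P(M)²·P(J)·P(M₂Z₃)² / (P(DE₂)²·P(A₂)²·P(X₂)²) = (0.50)²·(4.3)·(0.0056)² / ((0.015)²·(4.0)²·(0.35)²) = 0.0764
ΔG = RT ln(Qₚ/Kₚ) = (8.314 J mol⁻¹ K⁻¹)(700 K) × ln(0.0764/0.46)
   = (5.820 kJ/mol)(-1.795) = -10.4 kJ/mol
ΔG < 0, so the forward reaction is spontaneous (proceeds forward).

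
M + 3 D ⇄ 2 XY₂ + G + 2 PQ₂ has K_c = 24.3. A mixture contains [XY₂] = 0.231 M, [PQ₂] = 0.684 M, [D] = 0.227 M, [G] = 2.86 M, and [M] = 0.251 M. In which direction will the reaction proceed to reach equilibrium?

Q_c = [XY₂]²·[G]·[PQ₂]² / ([M]·[D]³) = (0.231)²·(2.86)·(0.684)² / ((0.251)·(0.227)³) = 24.3
Q_c = 24.3 = K_c, so the system is already at equilibrium.

at equilibrium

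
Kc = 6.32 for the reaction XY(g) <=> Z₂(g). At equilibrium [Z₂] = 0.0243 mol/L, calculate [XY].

[XY] = 0.00384 mol/L

At equilibrium, Kc = [Z₂] / [XY] = 6.32.
(0.0243) / ([XY]) = 6.32
[XY] = 0.00384 mol/L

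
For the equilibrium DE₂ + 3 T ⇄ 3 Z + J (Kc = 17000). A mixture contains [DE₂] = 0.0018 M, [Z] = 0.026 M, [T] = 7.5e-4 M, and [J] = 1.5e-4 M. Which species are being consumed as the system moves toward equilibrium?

DE₂, T (reactants)

Qc = [Z]³·[J] / ([DE₂]·[T]³) = (0.026)³·(1.5e-4) / ((0.0018)·(7.5e-4)³) = 3500
Qc = 3500 < Kc = 17000: net forward reaction.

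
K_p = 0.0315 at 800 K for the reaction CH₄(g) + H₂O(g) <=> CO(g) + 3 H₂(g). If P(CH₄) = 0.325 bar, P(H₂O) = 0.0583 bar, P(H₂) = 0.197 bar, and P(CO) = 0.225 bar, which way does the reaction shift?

in the reverse direction

Q_p = P(CO)·P(H₂)³ / (P(CH₄)·P(H₂O)) = (0.225)·(0.197)³ / ((0.325)·(0.0583)) = 0.0908
Q_p = 0.0908 > K_p = 0.0315, so the reverse reaction proceeds.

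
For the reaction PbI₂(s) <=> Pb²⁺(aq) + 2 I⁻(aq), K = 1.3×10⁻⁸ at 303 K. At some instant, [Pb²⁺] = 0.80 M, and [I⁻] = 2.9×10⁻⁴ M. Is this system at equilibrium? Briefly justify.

(PbI₂ is a pure solid — omitted from Q.)
Q = [Pb²⁺]·[I⁻]² = (0.80)·(2.9×10⁻⁴)² = 6.7×10⁻⁸
Q = 6.7×10⁻⁸ > K = 1.3×10⁻⁸: net reverse reaction.

no; Q > K, reaction proceeds in reverse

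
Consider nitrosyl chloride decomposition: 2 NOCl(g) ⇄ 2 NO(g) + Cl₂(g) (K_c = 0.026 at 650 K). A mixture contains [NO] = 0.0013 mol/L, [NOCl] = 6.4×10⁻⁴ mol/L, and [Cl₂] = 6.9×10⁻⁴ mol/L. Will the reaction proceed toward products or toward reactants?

Q_c = [NO]²·[Cl₂] / [NOCl]² = (0.0013)²·(6.9×10⁻⁴) / (6.4×10⁻⁴)² = 0.0028
Q_c = 0.0028 < K_c = 0.026, so the forward reaction proceeds.

to the right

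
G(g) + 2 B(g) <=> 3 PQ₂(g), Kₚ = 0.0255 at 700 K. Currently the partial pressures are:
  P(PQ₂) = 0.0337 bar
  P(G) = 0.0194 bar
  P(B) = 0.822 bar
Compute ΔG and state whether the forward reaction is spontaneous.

ΔG = -12.6 kJ/mol; the forward reaction is spontaneous

Qₚ = P(PQ₂)³ / (P(G)·P(B)²) = (0.0337)³ / ((0.0194)·(0.822)²) = 0.00292
ΔG = RT ln(Qₚ/Kₚ) = (8.314 J mol⁻¹ K⁻¹)(700 K) × ln(0.00292/0.0255)
   = (5.820 kJ/mol)(-2.167) = -12.6 kJ/mol
ΔG < 0, so the forward reaction is spontaneous (proceeds forward).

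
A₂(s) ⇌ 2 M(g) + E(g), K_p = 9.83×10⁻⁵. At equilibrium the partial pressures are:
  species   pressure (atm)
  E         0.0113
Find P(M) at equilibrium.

P(M) = 0.0933 atm

(A₂ is a pure solid — omitted from K_p.)
At equilibrium, K_p = P(M)²·P(E) = 9.83×10⁻⁵.
(P(M))²·(0.0113) = 9.83×10⁻⁵
P(M)² = 0.00870 ⇒ P(M) = 0.0933 atm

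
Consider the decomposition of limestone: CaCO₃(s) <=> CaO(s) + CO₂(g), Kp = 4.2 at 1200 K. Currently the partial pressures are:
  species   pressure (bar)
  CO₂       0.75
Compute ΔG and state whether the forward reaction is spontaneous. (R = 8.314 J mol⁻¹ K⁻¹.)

(CaCO₃, CaO are pure solids — omitted from Qp.)
Qp = P(CO₂) = 0.750
ΔG = RT ln(Qp/Kp) = (8.314 J mol⁻¹ K⁻¹)(1200 K) × ln(0.750/4.2)
   = (9.977 kJ/mol)(-1.723) = -17.2 kJ/mol
ΔG < 0, so the forward reaction is spontaneous (proceeds forward).

ΔG = -17.2 kJ/mol; the forward reaction is spontaneous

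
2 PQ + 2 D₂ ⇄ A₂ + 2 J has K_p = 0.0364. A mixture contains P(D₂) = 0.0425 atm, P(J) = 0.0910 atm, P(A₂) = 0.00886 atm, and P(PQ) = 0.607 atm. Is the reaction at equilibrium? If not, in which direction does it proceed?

toward reactants

Q_p = P(A₂)·P(J)² / (P(PQ)²·P(D₂)²) = (0.00886)·(0.0910)² / ((0.607)²·(0.0425)²) = 0.110
Q_p = 0.110 > K_p = 0.0364, so the reverse reaction proceeds.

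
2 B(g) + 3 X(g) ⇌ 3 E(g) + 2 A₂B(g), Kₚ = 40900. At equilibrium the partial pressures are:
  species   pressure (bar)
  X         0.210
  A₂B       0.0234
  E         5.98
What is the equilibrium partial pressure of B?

P(B) = 0.0176 bar

At equilibrium, Kₚ = P(E)³·P(A₂B)² / (P(B)²·P(X)³) = 40900.
(5.98)³·(0.0234)² / ((P(B))²·(0.210)³) = 40900
P(B)² = 3.09e-4 ⇒ P(B) = 0.0176 bar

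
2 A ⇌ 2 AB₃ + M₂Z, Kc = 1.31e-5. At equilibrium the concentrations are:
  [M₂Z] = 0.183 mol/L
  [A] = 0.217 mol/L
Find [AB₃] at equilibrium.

At equilibrium, Kc = [AB₃]²·[M₂Z] / [A]² = 1.31e-5.
([AB₃])²·(0.183) / (0.217)² = 1.31e-5
[AB₃]² = 3.37e-6 ⇒ [AB₃] = 0.00184 mol/L

[AB₃] = 0.00184 mol/L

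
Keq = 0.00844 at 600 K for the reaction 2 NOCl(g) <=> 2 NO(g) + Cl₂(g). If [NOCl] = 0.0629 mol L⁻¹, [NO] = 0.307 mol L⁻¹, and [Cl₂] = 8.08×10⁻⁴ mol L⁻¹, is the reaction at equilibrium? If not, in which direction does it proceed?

Q = [NO]²·[Cl₂] / [NOCl]² = (0.307)²·(8.08×10⁻⁴) / (0.0629)² = 0.0192
Q = 0.0192 > Keq = 0.00844, so the reverse reaction proceeds.

toward reactants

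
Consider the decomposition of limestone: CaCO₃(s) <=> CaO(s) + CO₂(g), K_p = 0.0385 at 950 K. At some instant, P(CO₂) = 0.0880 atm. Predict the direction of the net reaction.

(CaCO₃, CaO are pure solids — omitted from Q_p.)
Q_p = P(CO₂) = 0.0880
Q_p = 0.0880 > K_p = 0.0385, so the reverse reaction proceeds.

to the left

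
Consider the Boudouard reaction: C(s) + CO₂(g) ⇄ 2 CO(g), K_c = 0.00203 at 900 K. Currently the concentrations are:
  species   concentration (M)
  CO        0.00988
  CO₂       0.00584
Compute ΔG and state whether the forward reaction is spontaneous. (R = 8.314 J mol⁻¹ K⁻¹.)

(C is a pure solid — omitted from Q_c.)
Q_c = [CO]² / [CO₂] = (0.00988)² / (0.00584) = 0.0167
ΔG = RT ln(Q_c/K_c) = (8.314 J mol⁻¹ K⁻¹)(900 K) × ln(0.0167/0.00203)
   = (7.483 kJ/mol)(2.107) = 15.8 kJ/mol
ΔG > 0, so the forward reaction is non-spontaneous (proceeds in reverse).

ΔG = 15.8 kJ/mol; the forward reaction is non-spontaneous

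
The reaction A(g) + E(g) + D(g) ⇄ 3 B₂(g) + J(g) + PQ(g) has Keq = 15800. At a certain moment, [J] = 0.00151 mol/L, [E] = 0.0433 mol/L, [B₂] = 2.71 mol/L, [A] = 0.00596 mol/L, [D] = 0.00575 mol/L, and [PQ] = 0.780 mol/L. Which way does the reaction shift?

neither direction; the system is at equilibrium

Q = [B₂]³·[J]·[PQ] / ([A]·[E]·[D]) = (2.71)³·(0.00151)·(0.780) / ((0.00596)·(0.0433)·(0.00575)) = 15800
Q = 15800 = Keq, so the system is already at equilibrium.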